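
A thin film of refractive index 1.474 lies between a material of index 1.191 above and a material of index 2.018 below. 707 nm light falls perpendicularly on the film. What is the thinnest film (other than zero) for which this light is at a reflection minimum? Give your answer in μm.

At the upper boundary (n = 1.191 to n = 1.474) the reflected ray undergoes a half-wave phase shift.
At the lower boundary (n = 1.474 to n = 2.018) the reflected ray undergoes a half-wave phase shift.
The two reflections carry the same phase change, so no net offset.
With no net inversion, destructive interference in reflection requires 2 n t = (m + ½) λ.
Minimum at m = 0: t = λ / (4 n) = 707 / (4 × 1.474) = 120 nm.

0.120 μm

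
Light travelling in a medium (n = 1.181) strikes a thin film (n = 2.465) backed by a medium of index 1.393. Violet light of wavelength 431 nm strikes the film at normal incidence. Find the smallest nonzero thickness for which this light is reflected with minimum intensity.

87.4 nm

At the upper boundary (n = 1.181 to n = 2.465) the reflected ray undergoes a half-wave phase shift.
At the lower boundary (n = 2.465 to n = 1.393) the reflected ray undergoes no phase shift.
The two reflections differ by half a wavelength.
For weak reflection here: 2 n t = m λ.
The smallest nonzero thickness corresponds to m = 1: t = m λ / (2 n) = 1.00 × 431 / (2 × 2.465) = 87.4 nm.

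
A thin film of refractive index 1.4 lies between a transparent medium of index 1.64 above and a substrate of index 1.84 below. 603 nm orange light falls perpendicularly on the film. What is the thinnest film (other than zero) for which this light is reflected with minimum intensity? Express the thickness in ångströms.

2154 Å

At the upper boundary (n = 1.64 to n = 1.4) the reflected ray undergoes no phase shift.
Ray reflecting at the bottom interface goes from n = 1.4 toward n = 1.84: a half-wave phase shift.
Net: one phase inversion between the two reflected rays.
So the condition for destructive reflection is 2 n t = m λ.
Minimum nonzero at m = 1: t = λ / (2 n) = 603 / (2 × 1.4) = 215 nm.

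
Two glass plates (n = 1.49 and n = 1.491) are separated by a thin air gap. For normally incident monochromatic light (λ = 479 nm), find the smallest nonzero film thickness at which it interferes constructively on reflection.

At the upper boundary (n = 1.49 to n = 1.0) the reflected ray undergoes no phase shift.
At the lower boundary (n = 1.0 to n = 1.491) the reflected ray undergoes a half-wave phase shift.
Net: one phase inversion between the two reflected rays.
So the condition for constructive reflection is 2 n t = (m + ½) λ.
Minimum at m = 0: t = λ / (4 n) = 479 / (4 × 1.0) = 120 nm.

120 nm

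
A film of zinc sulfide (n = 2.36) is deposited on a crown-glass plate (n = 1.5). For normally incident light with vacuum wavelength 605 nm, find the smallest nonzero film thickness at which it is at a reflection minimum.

128 nm

Top surface (1.0 → 2.36): reflection off a higher-index medium gives a half-wave phase shift.
At the lower boundary (n = 2.36 to n = 1.5) the reflected ray undergoes no phase shift.
Net: one phase inversion between the two reflected rays.
With one net inversion, destructive interference in reflection requires 2 n t = m λ.
Minimum nonzero at m = 1: t = λ / (2 n) = 605 / (2 × 2.36) = 128 nm.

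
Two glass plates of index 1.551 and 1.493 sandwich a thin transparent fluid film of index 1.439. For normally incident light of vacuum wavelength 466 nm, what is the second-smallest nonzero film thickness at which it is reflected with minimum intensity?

324 nm

At the upper boundary (n = 1.551 to n = 1.439) the reflected ray undergoes no phase shift.
At the lower boundary (n = 1.439 to n = 1.493) the reflected ray undergoes a half-wave phase shift.
The two reflections differ by half a wavelength.
So the condition for destructive reflection is 2 n t = m λ.
The second-smallest nonzero thickness corresponds to m = 2: t = m λ / (2 n) = 2.00 × 466 / (2 × 1.439) = 324 nm.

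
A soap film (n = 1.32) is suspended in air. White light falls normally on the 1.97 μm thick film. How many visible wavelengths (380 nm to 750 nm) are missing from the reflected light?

Ray reflecting at the top interface goes from n = 1.0 toward n = 1.32: a half-wave phase shift.
At the lower boundary (n = 1.32 to n = 1.0) the reflected ray undergoes no phase shift.
Net: one phase inversion between the two reflected rays.
For weak reflection here: 2 n t = m λ.
λ = 2 n t / m = 5201 / m nm.
m=6: 867 nm (IR); m=7: 743 nm (visible); m=8: 650 nm (visible); m=9: 578 nm (visible); m=10: 520 nm (visible); m=11: 473 nm (visible); m=12: 433 nm (visible); m=13: 400 nm (visible); m=14: 371 nm (UV).

7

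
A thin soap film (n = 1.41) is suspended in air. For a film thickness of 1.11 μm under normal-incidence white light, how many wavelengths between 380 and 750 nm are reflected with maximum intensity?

4

At the upper boundary (n = 1.0 to n = 1.41) the reflected ray undergoes a half-wave phase shift.
Ray reflecting at the bottom interface goes from n = 1.41 toward n = 1.0: no phase shift.
The two reflections differ by half a wavelength.
So the condition for constructive reflection is 2 n t = (m + ½) λ.
λ = 2 n t / (m + ½) = 3130 / (m + ½) nm.
m=3: 894 nm (IR); m=4: 696 nm (visible); m=5: 569 nm (visible); m=6: 482 nm (visible); m=7: 417 nm (visible); m=8: 368 nm (UV).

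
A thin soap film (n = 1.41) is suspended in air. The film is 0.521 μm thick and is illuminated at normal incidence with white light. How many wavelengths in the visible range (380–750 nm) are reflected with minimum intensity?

2

Top surface (1.0 → 1.41): reflection off a higher-index medium gives a half-wave phase shift.
At the lower boundary (n = 1.41 to n = 1.0) the reflected ray undergoes no phase shift.
Net: one phase inversion between the two reflected rays.
With one net inversion, destructive interference in reflection requires 2 n t = m λ.
λ = 2 n t / m = 1469 / m nm.
m=1: 1469 nm (IR); m=2: 735 nm (visible); m=3: 490 nm (visible); m=4: 367 nm (UV).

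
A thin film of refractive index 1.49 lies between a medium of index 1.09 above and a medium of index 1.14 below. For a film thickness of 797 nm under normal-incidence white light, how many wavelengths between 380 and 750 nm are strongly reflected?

Top surface (1.09 → 1.49): reflection off a higher-index medium gives a half-wave phase shift.
Ray reflecting at the bottom interface goes from n = 1.49 toward n = 1.14: no phase shift.
Net: one phase inversion between the two reflected rays.
For maximum reflection here: 2 n t = (m + ½) λ.
λ = 2 n t / (m + ½) = 2375 / (m + ½) nm.
m=2: 950 nm (IR); m=3: 679 nm (visible); m=4: 528 nm (visible); m=5: 432 nm (visible); m=6: 365 nm (UV).

3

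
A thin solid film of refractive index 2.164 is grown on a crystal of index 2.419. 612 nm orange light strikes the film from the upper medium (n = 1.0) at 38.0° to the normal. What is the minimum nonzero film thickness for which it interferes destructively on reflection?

73.8 nm

Ray reflecting at the top interface goes from n = 1.0 toward n = 2.164: a half-wave phase shift.
Ray reflecting at the bottom interface goes from n = 2.164 toward n = 2.419: a half-wave phase shift.
Zero or two π shifts → no net half-wave offset.
So the condition for destructive reflection is 2 n t cos θ_r = (m + ½) λ.
Snell's law: 1.0 sin 38.0° = 2.164 sin θ_r → sin θ_r = 0.285, cos θ_r = 0.959.
Minimum at m = 0: t = λ / (4 n cos θ_r) = 612 / (4 × 2.164 × 0.959) = 73.8 nm.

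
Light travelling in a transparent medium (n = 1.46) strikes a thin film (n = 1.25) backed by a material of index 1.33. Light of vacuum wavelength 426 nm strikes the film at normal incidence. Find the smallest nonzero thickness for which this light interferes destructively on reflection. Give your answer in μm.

Top surface (1.46 → 1.25): reflection off a lower-index medium gives no phase shift.
At the lower boundary (n = 1.25 to n = 1.33) the reflected ray undergoes a half-wave phase shift.
Exactly one π shift → a net half-wave offset.
So the condition for destructive reflection is 2 n t = m λ.
The smallest nonzero thickness corresponds to m = 1: t = m λ / (2 n) = 1.00 × 426 / (2 × 1.25) = 170 nm.

0.170 μm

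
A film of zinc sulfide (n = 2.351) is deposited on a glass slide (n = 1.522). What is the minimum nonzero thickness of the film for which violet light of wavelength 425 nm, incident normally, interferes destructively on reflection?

At the upper boundary (n = 1.0 to n = 2.351) the reflected ray undergoes a half-wave phase shift.
At the lower boundary (n = 2.351 to n = 1.522) the reflected ray undergoes no phase shift.
The two reflections differ by half a wavelength.
With one net inversion, destructive interference in reflection requires 2 n t = m λ.
Minimum nonzero at m = 1: t = λ / (2 n) = 425 / (2 × 2.351) = 90.4 nm.

90.4 nm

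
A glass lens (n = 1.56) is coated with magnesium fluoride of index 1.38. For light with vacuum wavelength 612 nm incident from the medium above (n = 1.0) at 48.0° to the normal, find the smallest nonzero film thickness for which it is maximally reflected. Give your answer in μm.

Top surface (1.0 → 1.38): reflection off a higher-index medium gives a half-wave phase shift.
Bottom surface (1.38 → 1.56): reflection off a higher-index medium gives a half-wave phase shift.
Net: no relative phase inversion (both shifts match).
So the condition for constructive reflection is 2 n t cos θ_r = m λ.
Snell's law: 1.0 sin 48.0° = 1.38 sin θ_r → sin θ_r = 0.539, cos θ_r = 0.843.
Minimum nonzero at m = 1: t = λ / (2 n cos θ_r) = 612 / (2 × 1.38 × 0.843) = 263 nm.

0.263 μm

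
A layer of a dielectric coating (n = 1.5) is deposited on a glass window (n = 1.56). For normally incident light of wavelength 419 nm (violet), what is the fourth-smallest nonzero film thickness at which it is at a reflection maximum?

559 nm

At the upper boundary (n = 1.0 to n = 1.5) the reflected ray undergoes a half-wave phase shift.
Ray reflecting at the bottom interface goes from n = 1.5 toward n = 1.56: a half-wave phase shift.
The two reflections carry the same phase change, so no net offset.
For strong reflection here: 2 n t = m λ.
The fourth-smallest nonzero thickness corresponds to m = 4: t = m λ / (2 n) = 4.00 × 419 / (2 × 1.5) = 559 nm.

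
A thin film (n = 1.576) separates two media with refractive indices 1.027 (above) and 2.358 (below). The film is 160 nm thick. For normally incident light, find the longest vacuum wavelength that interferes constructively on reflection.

At the upper boundary (n = 1.027 to n = 1.576) the reflected ray undergoes a half-wave phase shift.
Ray reflecting at the bottom interface goes from n = 1.576 toward n = 2.358: a half-wave phase shift.
Zero or two π shifts → no net half-wave offset.
For maximum reflection here: 2 n t = m λ.
λ = 2 n t / m. The longest wavelength is m = 1: λ = 2 × 1.576 × 160 / 1.00 = 504 nm.

504 nm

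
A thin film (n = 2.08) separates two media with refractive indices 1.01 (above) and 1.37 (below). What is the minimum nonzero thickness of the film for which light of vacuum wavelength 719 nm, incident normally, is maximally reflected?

86.4 nm

Ray reflecting at the top interface goes from n = 1.01 toward n = 2.08: a half-wave phase shift.
Ray reflecting at the bottom interface goes from n = 2.08 toward n = 1.37: no phase shift.
The two reflections differ by half a wavelength.
With one net inversion, constructive interference in reflection requires 2 n t = (m + ½) λ.
Minimum at m = 0: t = λ / (4 n) = 719 / (4 × 2.08) = 86.4 nm.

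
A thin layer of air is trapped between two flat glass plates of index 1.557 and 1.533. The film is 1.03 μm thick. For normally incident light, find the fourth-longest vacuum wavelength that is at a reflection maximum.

589 nm

Ray reflecting at the top interface goes from n = 1.557 toward n = 1.0: no phase shift.
Ray reflecting at the bottom interface goes from n = 1.0 toward n = 1.533: a half-wave phase shift.
Exactly one π shift → a net half-wave offset.
So the condition for constructive reflection is 2 n t = (m + ½) λ.
λ = 2 n t / (m + ½). The fourth-longest wavelength is m = 3: λ = 2 × 1.0 × 1030 / 3.50 = 589 nm.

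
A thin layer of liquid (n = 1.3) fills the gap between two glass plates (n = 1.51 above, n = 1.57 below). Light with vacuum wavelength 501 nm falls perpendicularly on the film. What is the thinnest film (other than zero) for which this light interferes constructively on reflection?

96.3 nm

At the upper boundary (n = 1.51 to n = 1.3) the reflected ray undergoes no phase shift.
Bottom surface (1.3 → 1.57): reflection off a higher-index medium gives a half-wave phase shift.
Net: one phase inversion between the two reflected rays.
With one net inversion, constructive interference in reflection requires 2 n t = (m + ½) λ.
Minimum at m = 0: t = λ / (4 n) = 501 / (4 × 1.3) = 96.3 nm.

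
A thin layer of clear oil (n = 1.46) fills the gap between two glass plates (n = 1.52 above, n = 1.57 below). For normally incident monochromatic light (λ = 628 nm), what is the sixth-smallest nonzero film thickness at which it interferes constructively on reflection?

1183 nm

At the upper boundary (n = 1.52 to n = 1.46) the reflected ray undergoes no phase shift.
Bottom surface (1.46 → 1.57): reflection off a higher-index medium gives a half-wave phase shift.
Exactly one π shift → a net half-wave offset.
With one net inversion, constructive interference in reflection requires 2 n t = (m + ½) λ.
The sixth-smallest nonzero thickness corresponds to m = 5: t = (m + ½) λ / (2 n) = 5.50 × 628 / (2 × 1.46) = 1183 nm.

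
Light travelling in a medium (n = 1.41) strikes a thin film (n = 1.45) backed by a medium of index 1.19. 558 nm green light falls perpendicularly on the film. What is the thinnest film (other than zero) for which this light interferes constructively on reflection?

96.2 nm

Ray reflecting at the top interface goes from n = 1.41 toward n = 1.45: a half-wave phase shift.
At the lower boundary (n = 1.45 to n = 1.19) the reflected ray undergoes no phase shift.
Exactly one π shift → a net half-wave offset.
So the condition for constructive reflection is 2 n t = (m + ½) λ.
Minimum at m = 0: t = λ / (4 n) = 558 / (4 × 1.45) = 96.2 nm.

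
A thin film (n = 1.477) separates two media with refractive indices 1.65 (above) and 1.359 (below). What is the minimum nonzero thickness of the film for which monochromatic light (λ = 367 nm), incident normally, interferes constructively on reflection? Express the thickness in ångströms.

1242 Å

Ray reflecting at the top interface goes from n = 1.65 toward n = 1.477: no phase shift.
Bottom surface (1.477 → 1.359): reflection off a lower-index medium gives no phase shift.
Net: no relative phase inversion (both shifts match).
So the condition for constructive reflection is 2 n t = m λ.
Minimum nonzero at m = 1: t = λ / (2 n) = 367 / (2 × 1.477) = 124 nm.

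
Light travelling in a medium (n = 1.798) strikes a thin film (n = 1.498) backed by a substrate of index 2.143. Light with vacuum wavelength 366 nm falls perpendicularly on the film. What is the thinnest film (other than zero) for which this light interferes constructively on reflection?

61.1 nm

Top surface (1.798 → 1.498): reflection off a lower-index medium gives no phase shift.
Bottom surface (1.498 → 2.143): reflection off a higher-index medium gives a half-wave phase shift.
Exactly one π shift → a net half-wave offset.
With one net inversion, constructive interference in reflection requires 2 n t = (m + ½) λ.
Minimum at m = 0: t = λ / (4 n) = 366 / (4 × 1.498) = 61.1 nm.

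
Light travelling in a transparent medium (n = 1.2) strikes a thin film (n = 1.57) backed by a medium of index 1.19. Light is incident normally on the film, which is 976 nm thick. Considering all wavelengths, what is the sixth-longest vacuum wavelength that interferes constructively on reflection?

557 nm

Top surface (1.2 → 1.57): reflection off a higher-index medium gives a half-wave phase shift.
Bottom surface (1.57 → 1.19): reflection off a lower-index medium gives no phase shift.
Exactly one π shift → a net half-wave offset.
With one net inversion, constructive interference in reflection requires 2 n t = (m + ½) λ.
λ = 2 n t / (m + ½). The sixth-longest wavelength is m = 5: λ = 2 × 1.57 × 976 / 5.50 = 557 nm.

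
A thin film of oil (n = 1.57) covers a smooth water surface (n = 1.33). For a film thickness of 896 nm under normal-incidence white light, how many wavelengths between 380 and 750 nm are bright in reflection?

Top surface (1.0 → 1.57): reflection off a higher-index medium gives a half-wave phase shift.
Ray reflecting at the bottom interface goes from n = 1.57 toward n = 1.33: no phase shift.
The two reflections differ by half a wavelength.
So the condition for constructive reflection is 2 n t = (m + ½) λ.
λ = 2 n t / (m + ½) = 2813 / (m + ½) nm.
m=3: 804 nm (IR); m=4: 625 nm (visible); m=5: 512 nm (visible); m=6: 433 nm (visible); m=7: 375 nm (UV).

3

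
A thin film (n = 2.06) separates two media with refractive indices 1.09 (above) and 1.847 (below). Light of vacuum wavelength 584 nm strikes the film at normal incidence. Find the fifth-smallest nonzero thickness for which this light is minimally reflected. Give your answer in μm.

0.709 μm

At the upper boundary (n = 1.09 to n = 2.06) the reflected ray undergoes a half-wave phase shift.
Bottom surface (2.06 → 1.847): reflection off a lower-index medium gives no phase shift.
Exactly one π shift → a net half-wave offset.
So the condition for destructive reflection is 2 n t = m λ.
The fifth-smallest nonzero thickness corresponds to m = 5: t = m λ / (2 n) = 5.00 × 584 / (2 × 2.06) = 709 nm.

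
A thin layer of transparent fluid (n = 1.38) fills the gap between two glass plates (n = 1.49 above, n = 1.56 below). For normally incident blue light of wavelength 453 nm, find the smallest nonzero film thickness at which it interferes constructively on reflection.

82.1 nm

Ray reflecting at the top interface goes from n = 1.49 toward n = 1.38: no phase shift.
Ray reflecting at the bottom interface goes from n = 1.38 toward n = 1.56: a half-wave phase shift.
Net: one phase inversion between the two reflected rays.
With one net inversion, constructive interference in reflection requires 2 n t = (m + ½) λ.
Minimum at m = 0: t = λ / (4 n) = 453 / (4 × 1.38) = 82.1 nm.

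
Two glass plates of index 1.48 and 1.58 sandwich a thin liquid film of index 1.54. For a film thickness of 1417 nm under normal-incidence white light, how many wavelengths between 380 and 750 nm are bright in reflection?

6

Top surface (1.48 → 1.54): reflection off a higher-index medium gives a half-wave phase shift.
Ray reflecting at the bottom interface goes from n = 1.54 toward n = 1.58: a half-wave phase shift.
Net: no relative phase inversion (both shifts match).
So the condition for constructive reflection is 2 n t = m λ.
λ = 2 n t / m = 4364 / m nm.
m=5: 873 nm (IR); m=6: 727 nm (visible); m=7: 623 nm (visible); m=8: 546 nm (visible); m=9: 485 nm (visible); m=10: 436 nm (visible); m=11: 397 nm (visible); m=12: 364 nm (UV).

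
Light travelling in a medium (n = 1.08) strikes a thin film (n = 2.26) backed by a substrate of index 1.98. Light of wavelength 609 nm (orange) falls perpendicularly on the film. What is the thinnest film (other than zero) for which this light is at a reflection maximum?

At the upper boundary (n = 1.08 to n = 2.26) the reflected ray undergoes a half-wave phase shift.
Bottom surface (2.26 → 1.98): reflection off a lower-index medium gives no phase shift.
The two reflections differ by half a wavelength.
So the condition for constructive reflection is 2 n t = (m + ½) λ.
Minimum at m = 0: t = λ / (4 n) = 609 / (4 × 2.26) = 67.4 nm.

67.4 nm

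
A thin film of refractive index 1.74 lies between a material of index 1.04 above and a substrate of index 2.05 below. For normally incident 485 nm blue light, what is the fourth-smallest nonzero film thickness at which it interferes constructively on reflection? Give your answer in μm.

At the upper boundary (n = 1.04 to n = 1.74) the reflected ray undergoes a half-wave phase shift.
Ray reflecting at the bottom interface goes from n = 1.74 toward n = 2.05: a half-wave phase shift.
Net: no relative phase inversion (both shifts match).
For strong reflection here: 2 n t = m λ.
The fourth-smallest nonzero thickness corresponds to m = 4: t = m λ / (2 n) = 4.00 × 485 / (2 × 1.74) = 557 nm.

0.557 μm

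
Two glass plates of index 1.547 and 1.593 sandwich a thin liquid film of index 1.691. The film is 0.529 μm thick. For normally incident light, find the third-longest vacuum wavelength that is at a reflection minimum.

596 nm

Top surface (1.547 → 1.691): reflection off a higher-index medium gives a half-wave phase shift.
Ray reflecting at the bottom interface goes from n = 1.691 toward n = 1.593: no phase shift.
Net: one phase inversion between the two reflected rays.
For weak reflection here: 2 n t = m λ.
λ = 2 n t / m. The third-longest wavelength is m = 3: λ = 2 × 1.691 × 529 / 3.00 = 596 nm.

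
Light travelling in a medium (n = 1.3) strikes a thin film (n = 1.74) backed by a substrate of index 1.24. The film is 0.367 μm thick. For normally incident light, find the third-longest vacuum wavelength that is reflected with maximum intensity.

At the upper boundary (n = 1.3 to n = 1.74) the reflected ray undergoes a half-wave phase shift.
Ray reflecting at the bottom interface goes from n = 1.74 toward n = 1.24: no phase shift.
The two reflections differ by half a wavelength.
With one net inversion, constructive interference in reflection requires 2 n t = (m + ½) λ.
λ = 2 n t / (m + ½). The third-longest wavelength is m = 2: λ = 2 × 1.74 × 367 / 2.50 = 511 nm.

511 nm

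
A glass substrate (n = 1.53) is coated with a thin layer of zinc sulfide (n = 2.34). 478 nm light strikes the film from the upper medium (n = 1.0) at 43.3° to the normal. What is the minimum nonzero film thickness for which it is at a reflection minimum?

Ray reflecting at the top interface goes from n = 1.0 toward n = 2.34: a half-wave phase shift.
Ray reflecting at the bottom interface goes from n = 2.34 toward n = 1.53: no phase shift.
Net: one phase inversion between the two reflected rays.
For dark reflection here: 2 n t cos θ_r = m λ.
Snell's law: 1.0 sin 43.3° = 2.34 sin θ_r → sin θ_r = 0.293, cos θ_r = 0.956.
Minimum nonzero at m = 1: t = λ / (2 n cos θ_r) = 478 / (2 × 2.34 × 0.956) = 107 nm.

107 nm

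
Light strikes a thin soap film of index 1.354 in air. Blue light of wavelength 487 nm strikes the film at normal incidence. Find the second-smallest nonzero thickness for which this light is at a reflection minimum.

At the upper boundary (n = 1.0 to n = 1.354) the reflected ray undergoes a half-wave phase shift.
Bottom surface (1.354 → 1.0): reflection off a lower-index medium gives no phase shift.
Net: one phase inversion between the two reflected rays.
With one net inversion, destructive interference in reflection requires 2 n t = m λ.
The second-smallest nonzero thickness corresponds to m = 2: t = m λ / (2 n) = 2.00 × 487 / (2 × 1.354) = 360 nm.

360 nm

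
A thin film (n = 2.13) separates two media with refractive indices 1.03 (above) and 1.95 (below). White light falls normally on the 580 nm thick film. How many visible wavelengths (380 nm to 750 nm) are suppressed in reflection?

3

Top surface (1.03 → 2.13): reflection off a higher-index medium gives a half-wave phase shift.
Bottom surface (2.13 → 1.95): reflection off a lower-index medium gives no phase shift.
Exactly one π shift → a net half-wave offset.
For weak reflection here: 2 n t = m λ.
λ = 2 n t / m = 2471 / m nm.
m=3: 824 nm (IR); m=4: 618 nm (visible); m=5: 494 nm (visible); m=6: 412 nm (visible); m=7: 353 nm (UV).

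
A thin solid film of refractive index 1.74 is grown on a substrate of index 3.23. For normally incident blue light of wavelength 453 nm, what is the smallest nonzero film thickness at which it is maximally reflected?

130 nm

Top surface (1.0 → 1.74): reflection off a higher-index medium gives a half-wave phase shift.
At the lower boundary (n = 1.74 to n = 3.23) the reflected ray undergoes a half-wave phase shift.
Net: no relative phase inversion (both shifts match).
So the condition for constructive reflection is 2 n t = m λ.
The smallest nonzero thickness corresponds to m = 1: t = m λ / (2 n) = 1.00 × 453 / (2 × 1.74) = 130 nm.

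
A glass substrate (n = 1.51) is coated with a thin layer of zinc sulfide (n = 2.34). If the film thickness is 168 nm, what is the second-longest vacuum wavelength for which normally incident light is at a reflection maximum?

At the upper boundary (n = 1.0 to n = 2.34) the reflected ray undergoes a half-wave phase shift.
Bottom surface (2.34 → 1.51): reflection off a lower-index medium gives no phase shift.
Exactly one π shift → a net half-wave offset.
So the condition for constructive reflection is 2 n t = (m + ½) λ.
λ = 2 n t / (m + ½). The second-longest wavelength is m = 1: λ = 2 × 2.34 × 168 / 1.50 = 524 nm.

524 nm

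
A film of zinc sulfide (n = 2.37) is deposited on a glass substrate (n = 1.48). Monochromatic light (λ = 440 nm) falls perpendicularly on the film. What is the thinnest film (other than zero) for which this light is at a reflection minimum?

92.8 nm

Ray reflecting at the top interface goes from n = 1.0 toward n = 2.37: a half-wave phase shift.
Ray reflecting at the bottom interface goes from n = 2.37 toward n = 1.48: no phase shift.
Net: one phase inversion between the two reflected rays.
For weak reflection here: 2 n t = m λ.
Minimum nonzero at m = 1: t = λ / (2 n) = 440 / (2 × 2.37) = 92.8 nm.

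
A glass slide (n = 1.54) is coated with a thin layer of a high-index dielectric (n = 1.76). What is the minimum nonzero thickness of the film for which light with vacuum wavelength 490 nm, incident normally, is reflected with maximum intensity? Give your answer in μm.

Ray reflecting at the top interface goes from n = 1.0 toward n = 1.76: a half-wave phase shift.
Bottom surface (1.76 → 1.54): reflection off a lower-index medium gives no phase shift.
Net: one phase inversion between the two reflected rays.
With one net inversion, constructive interference in reflection requires 2 n t = (m + ½) λ.
Minimum at m = 0: t = λ / (4 n) = 490 / (4 × 1.76) = 69.6 nm.

0.0696 μm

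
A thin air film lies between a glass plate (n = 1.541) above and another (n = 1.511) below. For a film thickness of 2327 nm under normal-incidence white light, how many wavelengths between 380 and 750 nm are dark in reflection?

Top surface (1.541 → 1.0): reflection off a lower-index medium gives no phase shift.
At the lower boundary (n = 1.0 to n = 1.511) the reflected ray undergoes a half-wave phase shift.
Exactly one π shift → a net half-wave offset.
So the condition for destructive reflection is 2 n t = m λ.
λ = 2 n t / m = 4654 / m nm.
m=6: 776 nm (IR); m=7: 665 nm (visible); m=8: 582 nm (visible); m=9: 517 nm (visible); m=10: 465 nm (visible); m=11: 423 nm (visible); m=12: 388 nm (visible); m=13: 358 nm (UV).

6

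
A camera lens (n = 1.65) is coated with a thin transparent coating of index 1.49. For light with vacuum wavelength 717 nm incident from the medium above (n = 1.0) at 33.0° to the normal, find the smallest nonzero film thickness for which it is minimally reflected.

129 nm

Ray reflecting at the top interface goes from n = 1.0 toward n = 1.49: a half-wave phase shift.
Bottom surface (1.49 → 1.65): reflection off a higher-index medium gives a half-wave phase shift.
Zero or two π shifts → no net half-wave offset.
So the condition for destructive reflection is 2 n t cos θ_r = (m + ½) λ.
Snell's law: 1.0 sin 33.0° = 1.49 sin θ_r → sin θ_r = 0.366, cos θ_r = 0.931.
Minimum at m = 0: t = λ / (4 n cos θ_r) = 717 / (4 × 1.49 × 0.931) = 129 nm.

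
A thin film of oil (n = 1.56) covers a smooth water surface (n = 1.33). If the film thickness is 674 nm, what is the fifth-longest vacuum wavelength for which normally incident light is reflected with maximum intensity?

Ray reflecting at the top interface goes from n = 1.0 toward n = 1.56: a half-wave phase shift.
Bottom surface (1.56 → 1.33): reflection off a lower-index medium gives no phase shift.
Exactly one π shift → a net half-wave offset.
So the condition for constructive reflection is 2 n t = (m + ½) λ.
λ = 2 n t / (m + ½). The fifth-longest wavelength is m = 4: λ = 2 × 1.56 × 674 / 4.50 = 467 nm.

467 nm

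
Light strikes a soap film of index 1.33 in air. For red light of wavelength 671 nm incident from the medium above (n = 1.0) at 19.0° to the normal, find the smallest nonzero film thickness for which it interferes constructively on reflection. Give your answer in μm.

0.130 μm

Top surface (1.0 → 1.33): reflection off a higher-index medium gives a half-wave phase shift.
Ray reflecting at the bottom interface goes from n = 1.33 toward n = 1.0: no phase shift.
The two reflections differ by half a wavelength.
So the condition for constructive reflection is 2 n t cos θ_r = (m + ½) λ.
Snell's law: 1.0 sin 19.0° = 1.33 sin θ_r → sin θ_r = 0.245, cos θ_r = 0.970.
Minimum at m = 0: t = λ / (4 n cos θ_r) = 671 / (4 × 1.33 × 0.970) = 130 nm.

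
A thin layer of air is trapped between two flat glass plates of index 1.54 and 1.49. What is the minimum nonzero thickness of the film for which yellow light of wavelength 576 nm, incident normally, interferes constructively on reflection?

Top surface (1.54 → 1.0): reflection off a lower-index medium gives no phase shift.
At the lower boundary (n = 1.0 to n = 1.49) the reflected ray undergoes a half-wave phase shift.
Exactly one π shift → a net half-wave offset.
For bright reflection here: 2 n t = (m + ½) λ.
Minimum at m = 0: t = λ / (4 n) = 576 / (4 × 1.0) = 144 nm.

144 nm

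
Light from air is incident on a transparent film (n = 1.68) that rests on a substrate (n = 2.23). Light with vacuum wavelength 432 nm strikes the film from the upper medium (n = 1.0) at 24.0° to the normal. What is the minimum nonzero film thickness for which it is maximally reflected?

133 nm

At the upper boundary (n = 1.0 to n = 1.68) the reflected ray undergoes a half-wave phase shift.
Ray reflecting at the bottom interface goes from n = 1.68 toward n = 2.23: a half-wave phase shift.
Zero or two π shifts → no net half-wave offset.
For bright reflection here: 2 n t cos θ_r = m λ.
Snell's law: 1.0 sin 24.0° = 1.68 sin θ_r → sin θ_r = 0.242, cos θ_r = 0.970.
Minimum nonzero at m = 1: t = λ / (2 n cos θ_r) = 432 / (2 × 1.68 × 0.970) = 133 nm.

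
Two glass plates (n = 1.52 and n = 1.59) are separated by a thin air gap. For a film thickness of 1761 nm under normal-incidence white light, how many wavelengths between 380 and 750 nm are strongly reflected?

4

At the upper boundary (n = 1.52 to n = 1.0) the reflected ray undergoes no phase shift.
At the lower boundary (n = 1.0 to n = 1.59) the reflected ray undergoes a half-wave phase shift.
The two reflections differ by half a wavelength.
For strong reflection here: 2 n t = (m + ½) λ.
λ = 2 n t / (m + ½) = 3522 / (m + ½) nm.
m=4: 783 nm (IR); m=5: 640 nm (visible); m=6: 542 nm (visible); m=7: 470 nm (visible); m=8: 414 nm (visible); m=9: 371 nm (UV).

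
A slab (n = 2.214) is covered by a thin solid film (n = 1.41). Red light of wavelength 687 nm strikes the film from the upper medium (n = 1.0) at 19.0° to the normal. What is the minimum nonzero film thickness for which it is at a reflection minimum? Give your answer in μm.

Top surface (1.0 → 1.41): reflection off a higher-index medium gives a half-wave phase shift.
Bottom surface (1.41 → 2.214): reflection off a higher-index medium gives a half-wave phase shift.
Zero or two π shifts → no net half-wave offset.
With no net inversion, destructive interference in reflection requires 2 n t cos θ_r = (m + ½) λ.
Snell's law: 1.0 sin 19.0° = 1.41 sin θ_r → sin θ_r = 0.231, cos θ_r = 0.973.
Minimum at m = 0: t = λ / (4 n cos θ_r) = 687 / (4 × 1.41 × 0.973) = 125 nm.

0.125 μm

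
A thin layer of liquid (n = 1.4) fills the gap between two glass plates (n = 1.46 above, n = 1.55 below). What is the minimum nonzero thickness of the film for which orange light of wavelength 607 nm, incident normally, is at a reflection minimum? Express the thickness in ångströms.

Top surface (1.46 → 1.4): reflection off a lower-index medium gives no phase shift.
Bottom surface (1.4 → 1.55): reflection off a higher-index medium gives a half-wave phase shift.
Exactly one π shift → a net half-wave offset.
For weak reflection here: 2 n t = m λ.
Minimum nonzero at m = 1: t = λ / (2 n) = 607 / (2 × 1.4) = 217 nm.

2168 Å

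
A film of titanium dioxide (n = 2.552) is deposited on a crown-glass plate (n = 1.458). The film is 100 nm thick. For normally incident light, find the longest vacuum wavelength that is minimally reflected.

510 nm

Top surface (1.0 → 2.552): reflection off a higher-index medium gives a half-wave phase shift.
Bottom surface (2.552 → 1.458): reflection off a lower-index medium gives no phase shift.
Exactly one π shift → a net half-wave offset.
With one net inversion, destructive interference in reflection requires 2 n t = m λ.
λ = 2 n t / m. The longest wavelength is m = 1: λ = 2 × 2.552 × 100 / 1.00 = 510 nm.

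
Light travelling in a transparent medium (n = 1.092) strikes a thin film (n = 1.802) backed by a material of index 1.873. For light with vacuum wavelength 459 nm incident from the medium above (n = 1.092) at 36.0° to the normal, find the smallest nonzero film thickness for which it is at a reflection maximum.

At the upper boundary (n = 1.092 to n = 1.802) the reflected ray undergoes a half-wave phase shift.
At the lower boundary (n = 1.802 to n = 1.873) the reflected ray undergoes a half-wave phase shift.
Zero or two π shifts → no net half-wave offset.
With no net inversion, constructive interference in reflection requires 2 n t cos θ_r = m λ.
Snell's law: 1.092 sin 36.0° = 1.802 sin θ_r → sin θ_r = 0.356, cos θ_r = 0.934.
Minimum nonzero at m = 1: t = λ / (2 n cos θ_r) = 459 / (2 × 1.802 × 0.934) = 136 nm.

136 nm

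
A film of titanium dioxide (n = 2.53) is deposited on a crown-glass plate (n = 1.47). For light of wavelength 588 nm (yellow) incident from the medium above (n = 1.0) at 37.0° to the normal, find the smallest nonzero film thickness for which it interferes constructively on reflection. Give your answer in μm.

0.0598 μm

Ray reflecting at the top interface goes from n = 1.0 toward n = 2.53: a half-wave phase shift.
Bottom surface (2.53 → 1.47): reflection off a lower-index medium gives no phase shift.
Net: one phase inversion between the two reflected rays.
For maximum reflection here: 2 n t cos θ_r = (m + ½) λ.
Snell's law: 1.0 sin 37.0° = 2.53 sin θ_r → sin θ_r = 0.238, cos θ_r = 0.971.
Minimum at m = 0: t = λ / (4 n cos θ_r) = 588 / (4 × 2.53 × 0.971) = 59.8 nm.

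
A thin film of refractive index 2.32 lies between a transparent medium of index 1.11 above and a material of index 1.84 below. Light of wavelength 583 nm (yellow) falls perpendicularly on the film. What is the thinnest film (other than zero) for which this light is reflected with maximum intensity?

Ray reflecting at the top interface goes from n = 1.11 toward n = 2.32: a half-wave phase shift.
Ray reflecting at the bottom interface goes from n = 2.32 toward n = 1.84: no phase shift.
The two reflections differ by half a wavelength.
For strong reflection here: 2 n t = (m + ½) λ.
Minimum at m = 0: t = λ / (4 n) = 583 / (4 × 2.32) = 62.8 nm.

62.8 nm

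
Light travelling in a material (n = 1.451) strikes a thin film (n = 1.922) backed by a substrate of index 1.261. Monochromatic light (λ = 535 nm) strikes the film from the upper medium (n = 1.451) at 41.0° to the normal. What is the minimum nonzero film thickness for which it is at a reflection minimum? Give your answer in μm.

0.160 μm

At the upper boundary (n = 1.451 to n = 1.922) the reflected ray undergoes a half-wave phase shift.
At the lower boundary (n = 1.922 to n = 1.261) the reflected ray undergoes no phase shift.
The two reflections differ by half a wavelength.
With one net inversion, destructive interference in reflection requires 2 n t cos θ_r = m λ.
Snell's law: 1.451 sin 41.0° = 1.922 sin θ_r → sin θ_r = 0.495, cos θ_r = 0.869.
Minimum nonzero at m = 1: t = λ / (2 n cos θ_r) = 535 / (2 × 1.922 × 0.869) = 160 nm.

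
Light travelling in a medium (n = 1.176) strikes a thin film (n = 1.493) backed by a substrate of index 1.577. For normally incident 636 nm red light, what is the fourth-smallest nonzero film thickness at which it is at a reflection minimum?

Top surface (1.176 → 1.493): reflection off a higher-index medium gives a half-wave phase shift.
At the lower boundary (n = 1.493 to n = 1.577) the reflected ray undergoes a half-wave phase shift.
The two reflections carry the same phase change, so no net offset.
For weak reflection here: 2 n t = (m + ½) λ.
The fourth-smallest nonzero thickness corresponds to m = 3: t = (m + ½) λ / (2 n) = 3.50 × 636 / (2 × 1.493) = 745 nm.

745 nm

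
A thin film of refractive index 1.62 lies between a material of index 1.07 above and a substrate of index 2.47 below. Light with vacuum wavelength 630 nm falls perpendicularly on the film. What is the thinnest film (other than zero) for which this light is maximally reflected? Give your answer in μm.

0.194 μm

Top surface (1.07 → 1.62): reflection off a higher-index medium gives a half-wave phase shift.
Bottom surface (1.62 → 2.47): reflection off a higher-index medium gives a half-wave phase shift.
Zero or two π shifts → no net half-wave offset.
With no net inversion, constructive interference in reflection requires 2 n t = m λ.
Minimum nonzero at m = 1: t = λ / (2 n) = 630 / (2 × 1.62) = 194 nm.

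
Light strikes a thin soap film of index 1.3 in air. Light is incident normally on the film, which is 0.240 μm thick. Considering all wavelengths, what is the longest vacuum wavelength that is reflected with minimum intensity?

624 nm

Ray reflecting at the top interface goes from n = 1.0 toward n = 1.3: a half-wave phase shift.
Ray reflecting at the bottom interface goes from n = 1.3 toward n = 1.0: no phase shift.
The two reflections differ by half a wavelength.
So the condition for destructive reflection is 2 n t = m λ.
λ = 2 n t / m. The longest wavelength is m = 1: λ = 2 × 1.3 × 240 / 1.00 = 624 nm.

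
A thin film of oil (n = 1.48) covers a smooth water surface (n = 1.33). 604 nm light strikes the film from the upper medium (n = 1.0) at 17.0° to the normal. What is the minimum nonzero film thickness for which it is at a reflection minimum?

208 nm

Top surface (1.0 → 1.48): reflection off a higher-index medium gives a half-wave phase shift.
Bottom surface (1.48 → 1.33): reflection off a lower-index medium gives no phase shift.
Net: one phase inversion between the two reflected rays.
So the condition for destructive reflection is 2 n t cos θ_r = m λ.
Snell's law: 1.0 sin 17.0° = 1.48 sin θ_r → sin θ_r = 0.198, cos θ_r = 0.980.
Minimum nonzero at m = 1: t = λ / (2 n cos θ_r) = 604 / (2 × 1.48 × 0.980) = 208 nm.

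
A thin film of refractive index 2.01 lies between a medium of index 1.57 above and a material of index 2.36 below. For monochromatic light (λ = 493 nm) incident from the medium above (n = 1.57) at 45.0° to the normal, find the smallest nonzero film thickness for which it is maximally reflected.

At the upper boundary (n = 1.57 to n = 2.01) the reflected ray undergoes a half-wave phase shift.
At the lower boundary (n = 2.01 to n = 2.36) the reflected ray undergoes a half-wave phase shift.
Zero or two π shifts → no net half-wave offset.
With no net inversion, constructive interference in reflection requires 2 n t cos θ_r = m λ.
Snell's law: 1.57 sin 45.0° = 2.01 sin θ_r → sin θ_r = 0.552, cos θ_r = 0.834.
Minimum nonzero at m = 1: t = λ / (2 n cos θ_r) = 493 / (2 × 2.01 × 0.834) = 147 nm.

147 nm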